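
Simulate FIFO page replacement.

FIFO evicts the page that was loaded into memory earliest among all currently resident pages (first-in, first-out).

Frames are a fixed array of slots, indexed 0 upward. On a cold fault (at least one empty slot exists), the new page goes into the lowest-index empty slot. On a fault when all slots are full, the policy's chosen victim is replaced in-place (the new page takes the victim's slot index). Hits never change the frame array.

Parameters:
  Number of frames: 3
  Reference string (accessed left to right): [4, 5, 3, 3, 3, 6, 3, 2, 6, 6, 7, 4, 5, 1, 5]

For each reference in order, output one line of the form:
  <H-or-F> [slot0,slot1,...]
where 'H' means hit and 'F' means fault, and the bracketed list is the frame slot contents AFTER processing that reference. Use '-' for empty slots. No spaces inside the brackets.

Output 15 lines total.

F [4,-,-]
F [4,5,-]
F [4,5,3]
H [4,5,3]
H [4,5,3]
F [6,5,3]
H [6,5,3]
F [6,2,3]
H [6,2,3]
H [6,2,3]
F [6,2,7]
F [4,2,7]
F [4,5,7]
F [4,5,1]
H [4,5,1]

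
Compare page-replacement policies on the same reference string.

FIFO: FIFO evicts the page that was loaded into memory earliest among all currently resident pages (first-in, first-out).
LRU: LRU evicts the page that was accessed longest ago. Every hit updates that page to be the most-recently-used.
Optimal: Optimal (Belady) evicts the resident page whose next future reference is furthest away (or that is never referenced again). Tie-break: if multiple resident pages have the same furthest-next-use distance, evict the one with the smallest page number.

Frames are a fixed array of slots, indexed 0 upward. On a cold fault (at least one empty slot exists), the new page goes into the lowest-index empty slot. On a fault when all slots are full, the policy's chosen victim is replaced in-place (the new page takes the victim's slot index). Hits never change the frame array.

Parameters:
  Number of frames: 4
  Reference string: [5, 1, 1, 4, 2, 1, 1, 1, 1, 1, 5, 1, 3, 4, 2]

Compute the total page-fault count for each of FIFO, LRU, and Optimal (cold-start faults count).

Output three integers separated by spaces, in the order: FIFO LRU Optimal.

Answer: 5 7 5

Derivation:
--- FIFO ---
  step 0: ref 5 -> FAULT, frames=[5,-,-,-] (faults so far: 1)
  step 1: ref 1 -> FAULT, frames=[5,1,-,-] (faults so far: 2)
  step 2: ref 1 -> HIT, frames=[5,1,-,-] (faults so far: 2)
  step 3: ref 4 -> FAULT, frames=[5,1,4,-] (faults so far: 3)
  step 4: ref 2 -> FAULT, frames=[5,1,4,2] (faults so far: 4)
  step 5: ref 1 -> HIT, frames=[5,1,4,2] (faults so far: 4)
  step 6: ref 1 -> HIT, frames=[5,1,4,2] (faults so far: 4)
  step 7: ref 1 -> HIT, frames=[5,1,4,2] (faults so far: 4)
  step 8: ref 1 -> HIT, frames=[5,1,4,2] (faults so far: 4)
  step 9: ref 1 -> HIT, frames=[5,1,4,2] (faults so far: 4)
  step 10: ref 5 -> HIT, frames=[5,1,4,2] (faults so far: 4)
  step 11: ref 1 -> HIT, frames=[5,1,4,2] (faults so far: 4)
  step 12: ref 3 -> FAULT, evict 5, frames=[3,1,4,2] (faults so far: 5)
  step 13: ref 4 -> HIT, frames=[3,1,4,2] (faults so far: 5)
  step 14: ref 2 -> HIT, frames=[3,1,4,2] (faults so far: 5)
  FIFO total faults: 5
--- LRU ---
  step 0: ref 5 -> FAULT, frames=[5,-,-,-] (faults so far: 1)
  step 1: ref 1 -> FAULT, frames=[5,1,-,-] (faults so far: 2)
  step 2: ref 1 -> HIT, frames=[5,1,-,-] (faults so far: 2)
  step 3: ref 4 -> FAULT, frames=[5,1,4,-] (faults so far: 3)
  step 4: ref 2 -> FAULT, frames=[5,1,4,2] (faults so far: 4)
  step 5: ref 1 -> HIT, frames=[5,1,4,2] (faults so far: 4)
  step 6: ref 1 -> HIT, frames=[5,1,4,2] (faults so far: 4)
  step 7: ref 1 -> HIT, frames=[5,1,4,2] (faults so far: 4)
  step 8: ref 1 -> HIT, frames=[5,1,4,2] (faults so far: 4)
  step 9: ref 1 -> HIT, frames=[5,1,4,2] (faults so far: 4)
  step 10: ref 5 -> HIT, frames=[5,1,4,2] (faults so far: 4)
  step 11: ref 1 -> HIT, frames=[5,1,4,2] (faults so far: 4)
  step 12: ref 3 -> FAULT, evict 4, frames=[5,1,3,2] (faults so far: 5)
  step 13: ref 4 -> FAULT, evict 2, frames=[5,1,3,4] (faults so far: 6)
  step 14: ref 2 -> FAULT, evict 5, frames=[2,1,3,4] (faults so far: 7)
  LRU total faults: 7
--- Optimal ---
  step 0: ref 5 -> FAULT, frames=[5,-,-,-] (faults so far: 1)
  step 1: ref 1 -> FAULT, frames=[5,1,-,-] (faults so far: 2)
  step 2: ref 1 -> HIT, frames=[5,1,-,-] (faults so far: 2)
  step 3: ref 4 -> FAULT, frames=[5,1,4,-] (faults so far: 3)
  step 4: ref 2 -> FAULT, frames=[5,1,4,2] (faults so far: 4)
  step 5: ref 1 -> HIT, frames=[5,1,4,2] (faults so far: 4)
  step 6: ref 1 -> HIT, frames=[5,1,4,2] (faults so far: 4)
  step 7: ref 1 -> HIT, frames=[5,1,4,2] (faults so far: 4)
  step 8: ref 1 -> HIT, frames=[5,1,4,2] (faults so far: 4)
  step 9: ref 1 -> HIT, frames=[5,1,4,2] (faults so far: 4)
  step 10: ref 5 -> HIT, frames=[5,1,4,2] (faults so far: 4)
  step 11: ref 1 -> HIT, frames=[5,1,4,2] (faults so far: 4)
  step 12: ref 3 -> FAULT, evict 1, frames=[5,3,4,2] (faults so far: 5)
  step 13: ref 4 -> HIT, frames=[5,3,4,2] (faults so far: 5)
  step 14: ref 2 -> HIT, frames=[5,3,4,2] (faults so far: 5)
  Optimal total faults: 5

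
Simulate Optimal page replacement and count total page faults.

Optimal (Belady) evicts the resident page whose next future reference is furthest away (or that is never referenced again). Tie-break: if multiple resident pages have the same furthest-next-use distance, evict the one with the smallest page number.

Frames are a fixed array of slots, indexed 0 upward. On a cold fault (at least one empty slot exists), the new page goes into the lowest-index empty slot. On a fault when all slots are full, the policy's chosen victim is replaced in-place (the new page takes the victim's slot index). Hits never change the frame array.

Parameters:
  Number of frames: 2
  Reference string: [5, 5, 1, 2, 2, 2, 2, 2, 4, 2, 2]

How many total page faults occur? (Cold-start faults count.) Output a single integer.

Answer: 4

Derivation:
Step 0: ref 5 → FAULT, frames=[5,-]
Step 1: ref 5 → HIT, frames=[5,-]
Step 2: ref 1 → FAULT, frames=[5,1]
Step 3: ref 2 → FAULT (evict 1), frames=[5,2]
Step 4: ref 2 → HIT, frames=[5,2]
Step 5: ref 2 → HIT, frames=[5,2]
Step 6: ref 2 → HIT, frames=[5,2]
Step 7: ref 2 → HIT, frames=[5,2]
Step 8: ref 4 → FAULT (evict 5), frames=[4,2]
Step 9: ref 2 → HIT, frames=[4,2]
Step 10: ref 2 → HIT, frames=[4,2]
Total faults: 4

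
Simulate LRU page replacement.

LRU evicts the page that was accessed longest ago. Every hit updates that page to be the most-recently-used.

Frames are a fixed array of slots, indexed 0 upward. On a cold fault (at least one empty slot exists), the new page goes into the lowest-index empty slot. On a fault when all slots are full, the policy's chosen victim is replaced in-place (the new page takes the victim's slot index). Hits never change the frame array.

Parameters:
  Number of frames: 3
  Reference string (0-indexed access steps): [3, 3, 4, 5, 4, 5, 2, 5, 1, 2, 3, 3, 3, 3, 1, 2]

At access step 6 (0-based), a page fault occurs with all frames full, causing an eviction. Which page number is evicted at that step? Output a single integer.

Step 0: ref 3 -> FAULT, frames=[3,-,-]
Step 1: ref 3 -> HIT, frames=[3,-,-]
Step 2: ref 4 -> FAULT, frames=[3,4,-]
Step 3: ref 5 -> FAULT, frames=[3,4,5]
Step 4: ref 4 -> HIT, frames=[3,4,5]
Step 5: ref 5 -> HIT, frames=[3,4,5]
Step 6: ref 2 -> FAULT, evict 3, frames=[2,4,5]
At step 6: evicted page 3

Answer: 3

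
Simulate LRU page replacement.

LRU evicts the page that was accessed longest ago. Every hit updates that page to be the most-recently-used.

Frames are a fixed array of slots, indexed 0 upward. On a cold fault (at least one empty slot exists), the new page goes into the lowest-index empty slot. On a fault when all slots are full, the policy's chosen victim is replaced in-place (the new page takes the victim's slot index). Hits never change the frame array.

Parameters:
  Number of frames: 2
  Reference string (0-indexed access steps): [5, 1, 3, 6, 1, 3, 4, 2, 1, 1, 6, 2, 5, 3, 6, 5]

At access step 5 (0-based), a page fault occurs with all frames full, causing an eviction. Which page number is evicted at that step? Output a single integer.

Step 0: ref 5 -> FAULT, frames=[5,-]
Step 1: ref 1 -> FAULT, frames=[5,1]
Step 2: ref 3 -> FAULT, evict 5, frames=[3,1]
Step 3: ref 6 -> FAULT, evict 1, frames=[3,6]
Step 4: ref 1 -> FAULT, evict 3, frames=[1,6]
Step 5: ref 3 -> FAULT, evict 6, frames=[1,3]
At step 5: evicted page 6

Answer: 6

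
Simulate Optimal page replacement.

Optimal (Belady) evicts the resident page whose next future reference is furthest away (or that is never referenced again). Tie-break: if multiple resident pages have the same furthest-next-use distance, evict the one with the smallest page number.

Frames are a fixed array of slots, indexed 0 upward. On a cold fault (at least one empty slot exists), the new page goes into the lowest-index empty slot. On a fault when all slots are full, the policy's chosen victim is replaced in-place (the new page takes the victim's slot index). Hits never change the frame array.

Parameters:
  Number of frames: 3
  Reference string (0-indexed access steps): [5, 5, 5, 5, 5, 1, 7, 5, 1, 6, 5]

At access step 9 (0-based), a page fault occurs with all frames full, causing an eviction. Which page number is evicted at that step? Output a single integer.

Step 0: ref 5 -> FAULT, frames=[5,-,-]
Step 1: ref 5 -> HIT, frames=[5,-,-]
Step 2: ref 5 -> HIT, frames=[5,-,-]
Step 3: ref 5 -> HIT, frames=[5,-,-]
Step 4: ref 5 -> HIT, frames=[5,-,-]
Step 5: ref 1 -> FAULT, frames=[5,1,-]
Step 6: ref 7 -> FAULT, frames=[5,1,7]
Step 7: ref 5 -> HIT, frames=[5,1,7]
Step 8: ref 1 -> HIT, frames=[5,1,7]
Step 9: ref 6 -> FAULT, evict 1, frames=[5,6,7]
At step 9: evicted page 1

Answer: 1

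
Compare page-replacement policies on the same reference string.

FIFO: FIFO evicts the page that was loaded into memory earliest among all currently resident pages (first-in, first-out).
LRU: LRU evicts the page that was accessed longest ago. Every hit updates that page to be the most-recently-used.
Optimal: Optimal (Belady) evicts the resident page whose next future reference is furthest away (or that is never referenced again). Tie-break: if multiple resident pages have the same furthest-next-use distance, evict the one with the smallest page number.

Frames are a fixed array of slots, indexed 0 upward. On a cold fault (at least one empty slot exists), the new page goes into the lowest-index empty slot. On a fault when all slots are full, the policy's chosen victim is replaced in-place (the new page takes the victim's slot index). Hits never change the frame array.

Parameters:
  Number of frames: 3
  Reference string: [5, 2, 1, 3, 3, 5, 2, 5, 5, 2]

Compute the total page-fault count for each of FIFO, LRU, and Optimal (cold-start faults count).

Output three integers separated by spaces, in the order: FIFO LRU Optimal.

Answer: 6 6 4

Derivation:
--- FIFO ---
  step 0: ref 5 -> FAULT, frames=[5,-,-] (faults so far: 1)
  step 1: ref 2 -> FAULT, frames=[5,2,-] (faults so far: 2)
  step 2: ref 1 -> FAULT, frames=[5,2,1] (faults so far: 3)
  step 3: ref 3 -> FAULT, evict 5, frames=[3,2,1] (faults so far: 4)
  step 4: ref 3 -> HIT, frames=[3,2,1] (faults so far: 4)
  step 5: ref 5 -> FAULT, evict 2, frames=[3,5,1] (faults so far: 5)
  step 6: ref 2 -> FAULT, evict 1, frames=[3,5,2] (faults so far: 6)
  step 7: ref 5 -> HIT, frames=[3,5,2] (faults so far: 6)
  step 8: ref 5 -> HIT, frames=[3,5,2] (faults so far: 6)
  step 9: ref 2 -> HIT, frames=[3,5,2] (faults so far: 6)
  FIFO total faults: 6
--- LRU ---
  step 0: ref 5 -> FAULT, frames=[5,-,-] (faults so far: 1)
  step 1: ref 2 -> FAULT, frames=[5,2,-] (faults so far: 2)
  step 2: ref 1 -> FAULT, frames=[5,2,1] (faults so far: 3)
  step 3: ref 3 -> FAULT, evict 5, frames=[3,2,1] (faults so far: 4)
  step 4: ref 3 -> HIT, frames=[3,2,1] (faults so far: 4)
  step 5: ref 5 -> FAULT, evict 2, frames=[3,5,1] (faults so far: 5)
  step 6: ref 2 -> FAULT, evict 1, frames=[3,5,2] (faults so far: 6)
  step 7: ref 5 -> HIT, frames=[3,5,2] (faults so far: 6)
  step 8: ref 5 -> HIT, frames=[3,5,2] (faults so far: 6)
  step 9: ref 2 -> HIT, frames=[3,5,2] (faults so far: 6)
  LRU total faults: 6
--- Optimal ---
  step 0: ref 5 -> FAULT, frames=[5,-,-] (faults so far: 1)
  step 1: ref 2 -> FAULT, frames=[5,2,-] (faults so far: 2)
  step 2: ref 1 -> FAULT, frames=[5,2,1] (faults so far: 3)
  step 3: ref 3 -> FAULT, evict 1, frames=[5,2,3] (faults so far: 4)
  step 4: ref 3 -> HIT, frames=[5,2,3] (faults so far: 4)
  step 5: ref 5 -> HIT, frames=[5,2,3] (faults so far: 4)
  step 6: ref 2 -> HIT, frames=[5,2,3] (faults so far: 4)
  step 7: ref 5 -> HIT, frames=[5,2,3] (faults so far: 4)
  step 8: ref 5 -> HIT, frames=[5,2,3] (faults so far: 4)
  step 9: ref 2 -> HIT, frames=[5,2,3] (faults so far: 4)
  Optimal total faults: 4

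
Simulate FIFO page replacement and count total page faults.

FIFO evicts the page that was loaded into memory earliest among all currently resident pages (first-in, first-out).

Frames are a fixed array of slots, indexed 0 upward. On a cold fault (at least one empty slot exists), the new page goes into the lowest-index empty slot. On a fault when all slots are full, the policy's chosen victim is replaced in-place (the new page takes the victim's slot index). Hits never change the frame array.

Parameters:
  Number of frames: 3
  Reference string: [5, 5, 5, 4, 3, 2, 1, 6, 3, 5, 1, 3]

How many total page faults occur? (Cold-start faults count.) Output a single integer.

Answer: 9

Derivation:
Step 0: ref 5 → FAULT, frames=[5,-,-]
Step 1: ref 5 → HIT, frames=[5,-,-]
Step 2: ref 5 → HIT, frames=[5,-,-]
Step 3: ref 4 → FAULT, frames=[5,4,-]
Step 4: ref 3 → FAULT, frames=[5,4,3]
Step 5: ref 2 → FAULT (evict 5), frames=[2,4,3]
Step 6: ref 1 → FAULT (evict 4), frames=[2,1,3]
Step 7: ref 6 → FAULT (evict 3), frames=[2,1,6]
Step 8: ref 3 → FAULT (evict 2), frames=[3,1,6]
Step 9: ref 5 → FAULT (evict 1), frames=[3,5,6]
Step 10: ref 1 → FAULT (evict 6), frames=[3,5,1]
Step 11: ref 3 → HIT, frames=[3,5,1]
Total faults: 9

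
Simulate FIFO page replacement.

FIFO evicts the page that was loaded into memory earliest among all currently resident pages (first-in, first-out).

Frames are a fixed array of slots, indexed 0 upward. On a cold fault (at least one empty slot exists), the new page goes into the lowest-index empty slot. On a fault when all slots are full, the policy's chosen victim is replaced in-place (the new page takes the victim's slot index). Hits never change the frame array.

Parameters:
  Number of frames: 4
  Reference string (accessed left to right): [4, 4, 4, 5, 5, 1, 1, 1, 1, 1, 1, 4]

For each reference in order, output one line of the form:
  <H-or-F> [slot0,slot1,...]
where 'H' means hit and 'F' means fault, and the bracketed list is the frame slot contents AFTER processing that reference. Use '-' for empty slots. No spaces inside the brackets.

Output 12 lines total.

F [4,-,-,-]
H [4,-,-,-]
H [4,-,-,-]
F [4,5,-,-]
H [4,5,-,-]
F [4,5,1,-]
H [4,5,1,-]
H [4,5,1,-]
H [4,5,1,-]
H [4,5,1,-]
H [4,5,1,-]
H [4,5,1,-]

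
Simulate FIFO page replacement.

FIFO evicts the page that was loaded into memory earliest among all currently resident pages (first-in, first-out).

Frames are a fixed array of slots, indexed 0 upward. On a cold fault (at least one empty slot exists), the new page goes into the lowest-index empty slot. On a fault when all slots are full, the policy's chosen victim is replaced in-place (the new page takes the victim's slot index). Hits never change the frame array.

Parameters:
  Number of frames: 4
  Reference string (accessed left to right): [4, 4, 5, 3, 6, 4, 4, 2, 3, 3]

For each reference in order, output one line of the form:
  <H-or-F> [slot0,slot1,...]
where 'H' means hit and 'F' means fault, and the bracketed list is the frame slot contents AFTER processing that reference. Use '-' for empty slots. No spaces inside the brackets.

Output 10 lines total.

F [4,-,-,-]
H [4,-,-,-]
F [4,5,-,-]
F [4,5,3,-]
F [4,5,3,6]
H [4,5,3,6]
H [4,5,3,6]
F [2,5,3,6]
H [2,5,3,6]
H [2,5,3,6]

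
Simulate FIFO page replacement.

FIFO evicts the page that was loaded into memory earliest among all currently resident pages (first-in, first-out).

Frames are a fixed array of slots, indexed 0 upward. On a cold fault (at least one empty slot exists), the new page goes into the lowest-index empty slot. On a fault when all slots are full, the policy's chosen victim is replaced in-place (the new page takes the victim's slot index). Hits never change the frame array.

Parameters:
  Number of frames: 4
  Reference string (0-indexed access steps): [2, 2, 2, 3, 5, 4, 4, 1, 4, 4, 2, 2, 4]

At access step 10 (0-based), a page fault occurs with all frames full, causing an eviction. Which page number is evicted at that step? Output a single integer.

Answer: 3

Derivation:
Step 0: ref 2 -> FAULT, frames=[2,-,-,-]
Step 1: ref 2 -> HIT, frames=[2,-,-,-]
Step 2: ref 2 -> HIT, frames=[2,-,-,-]
Step 3: ref 3 -> FAULT, frames=[2,3,-,-]
Step 4: ref 5 -> FAULT, frames=[2,3,5,-]
Step 5: ref 4 -> FAULT, frames=[2,3,5,4]
Step 6: ref 4 -> HIT, frames=[2,3,5,4]
Step 7: ref 1 -> FAULT, evict 2, frames=[1,3,5,4]
Step 8: ref 4 -> HIT, frames=[1,3,5,4]
Step 9: ref 4 -> HIT, frames=[1,3,5,4]
Step 10: ref 2 -> FAULT, evict 3, frames=[1,2,5,4]
At step 10: evicted page 3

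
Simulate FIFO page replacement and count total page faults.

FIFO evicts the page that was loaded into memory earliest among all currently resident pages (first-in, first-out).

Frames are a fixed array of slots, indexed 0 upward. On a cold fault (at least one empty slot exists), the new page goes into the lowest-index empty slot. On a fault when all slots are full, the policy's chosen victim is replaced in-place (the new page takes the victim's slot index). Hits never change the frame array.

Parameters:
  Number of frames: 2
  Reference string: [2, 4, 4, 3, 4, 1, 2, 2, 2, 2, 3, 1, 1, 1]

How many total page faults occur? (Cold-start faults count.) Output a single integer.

Step 0: ref 2 → FAULT, frames=[2,-]
Step 1: ref 4 → FAULT, frames=[2,4]
Step 2: ref 4 → HIT, frames=[2,4]
Step 3: ref 3 → FAULT (evict 2), frames=[3,4]
Step 4: ref 4 → HIT, frames=[3,4]
Step 5: ref 1 → FAULT (evict 4), frames=[3,1]
Step 6: ref 2 → FAULT (evict 3), frames=[2,1]
Step 7: ref 2 → HIT, frames=[2,1]
Step 8: ref 2 → HIT, frames=[2,1]
Step 9: ref 2 → HIT, frames=[2,1]
Step 10: ref 3 → FAULT (evict 1), frames=[2,3]
Step 11: ref 1 → FAULT (evict 2), frames=[1,3]
Step 12: ref 1 → HIT, frames=[1,3]
Step 13: ref 1 → HIT, frames=[1,3]
Total faults: 7

Answer: 7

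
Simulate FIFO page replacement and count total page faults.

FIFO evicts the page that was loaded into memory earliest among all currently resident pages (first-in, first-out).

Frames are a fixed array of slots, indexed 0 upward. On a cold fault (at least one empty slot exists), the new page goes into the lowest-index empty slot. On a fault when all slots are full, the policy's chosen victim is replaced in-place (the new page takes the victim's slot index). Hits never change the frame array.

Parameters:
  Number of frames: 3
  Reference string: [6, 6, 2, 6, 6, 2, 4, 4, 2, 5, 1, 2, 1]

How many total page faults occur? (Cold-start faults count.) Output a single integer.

Step 0: ref 6 → FAULT, frames=[6,-,-]
Step 1: ref 6 → HIT, frames=[6,-,-]
Step 2: ref 2 → FAULT, frames=[6,2,-]
Step 3: ref 6 → HIT, frames=[6,2,-]
Step 4: ref 6 → HIT, frames=[6,2,-]
Step 5: ref 2 → HIT, frames=[6,2,-]
Step 6: ref 4 → FAULT, frames=[6,2,4]
Step 7: ref 4 → HIT, frames=[6,2,4]
Step 8: ref 2 → HIT, frames=[6,2,4]
Step 9: ref 5 → FAULT (evict 6), frames=[5,2,4]
Step 10: ref 1 → FAULT (evict 2), frames=[5,1,4]
Step 11: ref 2 → FAULT (evict 4), frames=[5,1,2]
Step 12: ref 1 → HIT, frames=[5,1,2]
Total faults: 6

Answer: 6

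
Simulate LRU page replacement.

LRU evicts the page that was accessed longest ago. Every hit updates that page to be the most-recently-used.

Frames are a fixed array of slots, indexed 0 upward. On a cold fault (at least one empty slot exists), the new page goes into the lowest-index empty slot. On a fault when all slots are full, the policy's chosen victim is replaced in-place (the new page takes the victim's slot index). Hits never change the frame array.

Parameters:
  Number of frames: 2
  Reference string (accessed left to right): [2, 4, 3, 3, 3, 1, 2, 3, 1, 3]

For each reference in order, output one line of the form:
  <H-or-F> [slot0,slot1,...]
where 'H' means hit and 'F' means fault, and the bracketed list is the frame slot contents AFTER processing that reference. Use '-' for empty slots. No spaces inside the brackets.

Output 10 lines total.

F [2,-]
F [2,4]
F [3,4]
H [3,4]
H [3,4]
F [3,1]
F [2,1]
F [2,3]
F [1,3]
H [1,3]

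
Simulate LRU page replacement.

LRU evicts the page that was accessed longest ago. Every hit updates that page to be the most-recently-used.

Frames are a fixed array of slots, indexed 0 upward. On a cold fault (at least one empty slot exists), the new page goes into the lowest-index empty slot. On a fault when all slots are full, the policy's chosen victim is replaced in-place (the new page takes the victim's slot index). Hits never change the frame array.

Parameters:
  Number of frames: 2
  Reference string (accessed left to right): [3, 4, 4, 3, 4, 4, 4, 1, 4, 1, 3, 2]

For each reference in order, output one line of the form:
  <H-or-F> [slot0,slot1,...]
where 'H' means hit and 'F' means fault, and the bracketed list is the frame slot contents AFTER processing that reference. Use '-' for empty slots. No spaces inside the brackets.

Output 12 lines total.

F [3,-]
F [3,4]
H [3,4]
H [3,4]
H [3,4]
H [3,4]
H [3,4]
F [1,4]
H [1,4]
H [1,4]
F [1,3]
F [2,3]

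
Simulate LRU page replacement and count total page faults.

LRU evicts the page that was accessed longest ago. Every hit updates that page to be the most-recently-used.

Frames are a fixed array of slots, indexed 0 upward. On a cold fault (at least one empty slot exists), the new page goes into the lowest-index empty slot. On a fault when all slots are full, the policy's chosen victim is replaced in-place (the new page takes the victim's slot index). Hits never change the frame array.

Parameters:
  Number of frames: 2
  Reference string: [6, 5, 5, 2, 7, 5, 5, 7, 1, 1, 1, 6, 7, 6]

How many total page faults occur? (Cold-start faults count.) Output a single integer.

Answer: 8

Derivation:
Step 0: ref 6 → FAULT, frames=[6,-]
Step 1: ref 5 → FAULT, frames=[6,5]
Step 2: ref 5 → HIT, frames=[6,5]
Step 3: ref 2 → FAULT (evict 6), frames=[2,5]
Step 4: ref 7 → FAULT (evict 5), frames=[2,7]
Step 5: ref 5 → FAULT (evict 2), frames=[5,7]
Step 6: ref 5 → HIT, frames=[5,7]
Step 7: ref 7 → HIT, frames=[5,7]
Step 8: ref 1 → FAULT (evict 5), frames=[1,7]
Step 9: ref 1 → HIT, frames=[1,7]
Step 10: ref 1 → HIT, frames=[1,7]
Step 11: ref 6 → FAULT (evict 7), frames=[1,6]
Step 12: ref 7 → FAULT (evict 1), frames=[7,6]
Step 13: ref 6 → HIT, frames=[7,6]
Total faults: 8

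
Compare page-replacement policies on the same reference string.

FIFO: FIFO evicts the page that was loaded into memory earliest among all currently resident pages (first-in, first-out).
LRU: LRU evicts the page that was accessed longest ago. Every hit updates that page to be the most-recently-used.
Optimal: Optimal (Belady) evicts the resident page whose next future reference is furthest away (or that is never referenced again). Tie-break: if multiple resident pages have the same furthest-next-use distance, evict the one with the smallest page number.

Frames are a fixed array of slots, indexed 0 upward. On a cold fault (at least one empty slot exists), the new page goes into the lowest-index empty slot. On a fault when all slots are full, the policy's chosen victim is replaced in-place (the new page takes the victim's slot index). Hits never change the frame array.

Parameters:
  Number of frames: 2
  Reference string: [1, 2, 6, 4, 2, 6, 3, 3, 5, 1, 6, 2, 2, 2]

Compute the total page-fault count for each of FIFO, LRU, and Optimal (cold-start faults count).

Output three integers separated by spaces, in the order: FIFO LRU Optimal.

Answer: 11 11 9

Derivation:
--- FIFO ---
  step 0: ref 1 -> FAULT, frames=[1,-] (faults so far: 1)
  step 1: ref 2 -> FAULT, frames=[1,2] (faults so far: 2)
  step 2: ref 6 -> FAULT, evict 1, frames=[6,2] (faults so far: 3)
  step 3: ref 4 -> FAULT, evict 2, frames=[6,4] (faults so far: 4)
  step 4: ref 2 -> FAULT, evict 6, frames=[2,4] (faults so far: 5)
  step 5: ref 6 -> FAULT, evict 4, frames=[2,6] (faults so far: 6)
  step 6: ref 3 -> FAULT, evict 2, frames=[3,6] (faults so far: 7)
  step 7: ref 3 -> HIT, frames=[3,6] (faults so far: 7)
  step 8: ref 5 -> FAULT, evict 6, frames=[3,5] (faults so far: 8)
  step 9: ref 1 -> FAULT, evict 3, frames=[1,5] (faults so far: 9)
  step 10: ref 6 -> FAULT, evict 5, frames=[1,6] (faults so far: 10)
  step 11: ref 2 -> FAULT, evict 1, frames=[2,6] (faults so far: 11)
  step 12: ref 2 -> HIT, frames=[2,6] (faults so far: 11)
  step 13: ref 2 -> HIT, frames=[2,6] (faults so far: 11)
  FIFO total faults: 11
--- LRU ---
  step 0: ref 1 -> FAULT, frames=[1,-] (faults so far: 1)
  step 1: ref 2 -> FAULT, frames=[1,2] (faults so far: 2)
  step 2: ref 6 -> FAULT, evict 1, frames=[6,2] (faults so far: 3)
  step 3: ref 4 -> FAULT, evict 2, frames=[6,4] (faults so far: 4)
  step 4: ref 2 -> FAULT, evict 6, frames=[2,4] (faults so far: 5)
  step 5: ref 6 -> FAULT, evict 4, frames=[2,6] (faults so far: 6)
  step 6: ref 3 -> FAULT, evict 2, frames=[3,6] (faults so far: 7)
  step 7: ref 3 -> HIT, frames=[3,6] (faults so far: 7)
  step 8: ref 5 -> FAULT, evict 6, frames=[3,5] (faults so far: 8)
  step 9: ref 1 -> FAULT, evict 3, frames=[1,5] (faults so far: 9)
  step 10: ref 6 -> FAULT, evict 5, frames=[1,6] (faults so far: 10)
  step 11: ref 2 -> FAULT, evict 1, frames=[2,6] (faults so far: 11)
  step 12: ref 2 -> HIT, frames=[2,6] (faults so far: 11)
  step 13: ref 2 -> HIT, frames=[2,6] (faults so far: 11)
  LRU total faults: 11
--- Optimal ---
  step 0: ref 1 -> FAULT, frames=[1,-] (faults so far: 1)
  step 1: ref 2 -> FAULT, frames=[1,2] (faults so far: 2)
  step 2: ref 6 -> FAULT, evict 1, frames=[6,2] (faults so far: 3)
  step 3: ref 4 -> FAULT, evict 6, frames=[4,2] (faults so far: 4)
  step 4: ref 2 -> HIT, frames=[4,2] (faults so far: 4)
  step 5: ref 6 -> FAULT, evict 4, frames=[6,2] (faults so far: 5)
  step 6: ref 3 -> FAULT, evict 2, frames=[6,3] (faults so far: 6)
  step 7: ref 3 -> HIT, frames=[6,3] (faults so far: 6)
  step 8: ref 5 -> FAULT, evict 3, frames=[6,5] (faults so far: 7)
  step 9: ref 1 -> FAULT, evict 5, frames=[6,1] (faults so far: 8)
  step 10: ref 6 -> HIT, frames=[6,1] (faults so far: 8)
  step 11: ref 2 -> FAULT, evict 1, frames=[6,2] (faults so far: 9)
  step 12: ref 2 -> HIT, frames=[6,2] (faults so far: 9)
  step 13: ref 2 -> HIT, frames=[6,2] (faults so far: 9)
  Optimal total faults: 9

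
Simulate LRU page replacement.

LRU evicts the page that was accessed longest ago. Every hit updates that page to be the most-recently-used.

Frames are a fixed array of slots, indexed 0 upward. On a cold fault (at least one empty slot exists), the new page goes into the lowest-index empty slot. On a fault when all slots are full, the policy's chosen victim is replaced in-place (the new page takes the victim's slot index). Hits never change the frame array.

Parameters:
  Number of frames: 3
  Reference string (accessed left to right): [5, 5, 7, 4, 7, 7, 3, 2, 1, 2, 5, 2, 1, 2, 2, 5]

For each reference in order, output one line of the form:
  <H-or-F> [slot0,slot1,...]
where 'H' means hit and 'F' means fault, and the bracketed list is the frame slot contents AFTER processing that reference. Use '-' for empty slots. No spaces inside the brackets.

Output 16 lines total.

F [5,-,-]
H [5,-,-]
F [5,7,-]
F [5,7,4]
H [5,7,4]
H [5,7,4]
F [3,7,4]
F [3,7,2]
F [3,1,2]
H [3,1,2]
F [5,1,2]
H [5,1,2]
H [5,1,2]
H [5,1,2]
H [5,1,2]
H [5,1,2]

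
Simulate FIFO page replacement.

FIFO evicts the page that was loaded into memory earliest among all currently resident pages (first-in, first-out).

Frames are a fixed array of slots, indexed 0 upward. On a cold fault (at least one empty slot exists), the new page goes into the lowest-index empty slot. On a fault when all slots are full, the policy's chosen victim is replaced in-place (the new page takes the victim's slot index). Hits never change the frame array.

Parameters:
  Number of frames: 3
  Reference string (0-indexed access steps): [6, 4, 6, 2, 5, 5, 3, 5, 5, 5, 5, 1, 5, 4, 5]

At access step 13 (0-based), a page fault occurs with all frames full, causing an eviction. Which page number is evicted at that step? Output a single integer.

Step 0: ref 6 -> FAULT, frames=[6,-,-]
Step 1: ref 4 -> FAULT, frames=[6,4,-]
Step 2: ref 6 -> HIT, frames=[6,4,-]
Step 3: ref 2 -> FAULT, frames=[6,4,2]
Step 4: ref 5 -> FAULT, evict 6, frames=[5,4,2]
Step 5: ref 5 -> HIT, frames=[5,4,2]
Step 6: ref 3 -> FAULT, evict 4, frames=[5,3,2]
Step 7: ref 5 -> HIT, frames=[5,3,2]
Step 8: ref 5 -> HIT, frames=[5,3,2]
Step 9: ref 5 -> HIT, frames=[5,3,2]
Step 10: ref 5 -> HIT, frames=[5,3,2]
Step 11: ref 1 -> FAULT, evict 2, frames=[5,3,1]
Step 12: ref 5 -> HIT, frames=[5,3,1]
Step 13: ref 4 -> FAULT, evict 5, frames=[4,3,1]
At step 13: evicted page 5

Answer: 5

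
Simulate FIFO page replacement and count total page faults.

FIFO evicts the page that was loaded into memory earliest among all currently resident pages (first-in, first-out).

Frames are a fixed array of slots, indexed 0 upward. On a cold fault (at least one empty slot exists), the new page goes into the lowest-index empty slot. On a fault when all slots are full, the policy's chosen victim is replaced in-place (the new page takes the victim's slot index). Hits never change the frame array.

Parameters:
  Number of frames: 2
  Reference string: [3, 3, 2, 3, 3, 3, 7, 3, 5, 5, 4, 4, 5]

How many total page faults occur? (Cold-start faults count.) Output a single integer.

Answer: 6

Derivation:
Step 0: ref 3 → FAULT, frames=[3,-]
Step 1: ref 3 → HIT, frames=[3,-]
Step 2: ref 2 → FAULT, frames=[3,2]
Step 3: ref 3 → HIT, frames=[3,2]
Step 4: ref 3 → HIT, frames=[3,2]
Step 5: ref 3 → HIT, frames=[3,2]
Step 6: ref 7 → FAULT (evict 3), frames=[7,2]
Step 7: ref 3 → FAULT (evict 2), frames=[7,3]
Step 8: ref 5 → FAULT (evict 7), frames=[5,3]
Step 9: ref 5 → HIT, frames=[5,3]
Step 10: ref 4 → FAULT (evict 3), frames=[5,4]
Step 11: ref 4 → HIT, frames=[5,4]
Step 12: ref 5 → HIT, frames=[5,4]
Total faults: 6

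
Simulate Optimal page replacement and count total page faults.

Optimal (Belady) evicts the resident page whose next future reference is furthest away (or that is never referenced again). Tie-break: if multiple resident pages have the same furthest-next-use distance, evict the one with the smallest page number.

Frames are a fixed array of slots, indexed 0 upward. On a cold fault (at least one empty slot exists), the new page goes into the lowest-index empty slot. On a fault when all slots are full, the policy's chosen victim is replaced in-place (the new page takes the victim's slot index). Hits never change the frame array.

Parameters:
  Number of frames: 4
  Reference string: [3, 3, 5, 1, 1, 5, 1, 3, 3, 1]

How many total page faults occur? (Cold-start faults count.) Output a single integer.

Step 0: ref 3 → FAULT, frames=[3,-,-,-]
Step 1: ref 3 → HIT, frames=[3,-,-,-]
Step 2: ref 5 → FAULT, frames=[3,5,-,-]
Step 3: ref 1 → FAULT, frames=[3,5,1,-]
Step 4: ref 1 → HIT, frames=[3,5,1,-]
Step 5: ref 5 → HIT, frames=[3,5,1,-]
Step 6: ref 1 → HIT, frames=[3,5,1,-]
Step 7: ref 3 → HIT, frames=[3,5,1,-]
Step 8: ref 3 → HIT, frames=[3,5,1,-]
Step 9: ref 1 → HIT, frames=[3,5,1,-]
Total faults: 3

Answer: 3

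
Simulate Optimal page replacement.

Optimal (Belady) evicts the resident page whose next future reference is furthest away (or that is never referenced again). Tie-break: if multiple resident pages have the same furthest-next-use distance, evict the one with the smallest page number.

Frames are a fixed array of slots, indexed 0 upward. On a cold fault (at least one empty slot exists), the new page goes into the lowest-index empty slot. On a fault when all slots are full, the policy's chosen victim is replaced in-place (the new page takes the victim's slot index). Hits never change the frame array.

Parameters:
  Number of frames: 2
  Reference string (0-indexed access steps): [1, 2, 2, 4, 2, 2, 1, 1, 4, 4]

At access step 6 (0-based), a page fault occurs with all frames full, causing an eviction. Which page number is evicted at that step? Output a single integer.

Answer: 2

Derivation:
Step 0: ref 1 -> FAULT, frames=[1,-]
Step 1: ref 2 -> FAULT, frames=[1,2]
Step 2: ref 2 -> HIT, frames=[1,2]
Step 3: ref 4 -> FAULT, evict 1, frames=[4,2]
Step 4: ref 2 -> HIT, frames=[4,2]
Step 5: ref 2 -> HIT, frames=[4,2]
Step 6: ref 1 -> FAULT, evict 2, frames=[4,1]
At step 6: evicted page 2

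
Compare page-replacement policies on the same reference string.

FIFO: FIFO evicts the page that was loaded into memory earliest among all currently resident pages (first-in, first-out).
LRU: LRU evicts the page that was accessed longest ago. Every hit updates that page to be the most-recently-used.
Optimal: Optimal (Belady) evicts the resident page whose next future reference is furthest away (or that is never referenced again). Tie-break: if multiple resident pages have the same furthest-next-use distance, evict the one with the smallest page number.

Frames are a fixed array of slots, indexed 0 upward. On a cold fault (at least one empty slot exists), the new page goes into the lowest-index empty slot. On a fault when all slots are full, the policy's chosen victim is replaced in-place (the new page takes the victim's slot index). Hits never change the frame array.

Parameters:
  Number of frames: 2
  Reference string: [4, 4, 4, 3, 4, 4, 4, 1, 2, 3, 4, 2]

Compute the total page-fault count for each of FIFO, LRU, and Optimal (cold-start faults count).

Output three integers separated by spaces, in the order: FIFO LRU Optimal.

Answer: 7 7 5

Derivation:
--- FIFO ---
  step 0: ref 4 -> FAULT, frames=[4,-] (faults so far: 1)
  step 1: ref 4 -> HIT, frames=[4,-] (faults so far: 1)
  step 2: ref 4 -> HIT, frames=[4,-] (faults so far: 1)
  step 3: ref 3 -> FAULT, frames=[4,3] (faults so far: 2)
  step 4: ref 4 -> HIT, frames=[4,3] (faults so far: 2)
  step 5: ref 4 -> HIT, frames=[4,3] (faults so far: 2)
  step 6: ref 4 -> HIT, frames=[4,3] (faults so far: 2)
  step 7: ref 1 -> FAULT, evict 4, frames=[1,3] (faults so far: 3)
  step 8: ref 2 -> FAULT, evict 3, frames=[1,2] (faults so far: 4)
  step 9: ref 3 -> FAULT, evict 1, frames=[3,2] (faults so far: 5)
  step 10: ref 4 -> FAULT, evict 2, frames=[3,4] (faults so far: 6)
  step 11: ref 2 -> FAULT, evict 3, frames=[2,4] (faults so far: 7)
  FIFO total faults: 7
--- LRU ---
  step 0: ref 4 -> FAULT, frames=[4,-] (faults so far: 1)
  step 1: ref 4 -> HIT, frames=[4,-] (faults so far: 1)
  step 2: ref 4 -> HIT, frames=[4,-] (faults so far: 1)
  step 3: ref 3 -> FAULT, frames=[4,3] (faults so far: 2)
  step 4: ref 4 -> HIT, frames=[4,3] (faults so far: 2)
  step 5: ref 4 -> HIT, frames=[4,3] (faults so far: 2)
  step 6: ref 4 -> HIT, frames=[4,3] (faults so far: 2)
  step 7: ref 1 -> FAULT, evict 3, frames=[4,1] (faults so far: 3)
  step 8: ref 2 -> FAULT, evict 4, frames=[2,1] (faults so far: 4)
  step 9: ref 3 -> FAULT, evict 1, frames=[2,3] (faults so far: 5)
  step 10: ref 4 -> FAULT, evict 2, frames=[4,3] (faults so far: 6)
  step 11: ref 2 -> FAULT, evict 3, frames=[4,2] (faults so far: 7)
  LRU total faults: 7
--- Optimal ---
  step 0: ref 4 -> FAULT, frames=[4,-] (faults so far: 1)
  step 1: ref 4 -> HIT, frames=[4,-] (faults so far: 1)
  step 2: ref 4 -> HIT, frames=[4,-] (faults so far: 1)
  step 3: ref 3 -> FAULT, frames=[4,3] (faults so far: 2)
  step 4: ref 4 -> HIT, frames=[4,3] (faults so far: 2)
  step 5: ref 4 -> HIT, frames=[4,3] (faults so far: 2)
  step 6: ref 4 -> HIT, frames=[4,3] (faults so far: 2)
  step 7: ref 1 -> FAULT, evict 4, frames=[1,3] (faults so far: 3)
  step 8: ref 2 -> FAULT, evict 1, frames=[2,3] (faults so far: 4)
  step 9: ref 3 -> HIT, frames=[2,3] (faults so far: 4)
  step 10: ref 4 -> FAULT, evict 3, frames=[2,4] (faults so far: 5)
  step 11: ref 2 -> HIT, frames=[2,4] (faults so far: 5)
  Optimal total faults: 5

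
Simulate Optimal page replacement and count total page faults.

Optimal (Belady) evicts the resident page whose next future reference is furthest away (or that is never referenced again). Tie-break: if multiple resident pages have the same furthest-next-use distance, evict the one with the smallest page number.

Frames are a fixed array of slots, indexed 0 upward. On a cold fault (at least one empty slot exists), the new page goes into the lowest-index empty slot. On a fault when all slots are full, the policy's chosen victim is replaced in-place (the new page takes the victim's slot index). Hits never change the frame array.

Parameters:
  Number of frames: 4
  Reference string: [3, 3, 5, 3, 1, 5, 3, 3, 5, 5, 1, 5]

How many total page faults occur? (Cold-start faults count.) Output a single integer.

Answer: 3

Derivation:
Step 0: ref 3 → FAULT, frames=[3,-,-,-]
Step 1: ref 3 → HIT, frames=[3,-,-,-]
Step 2: ref 5 → FAULT, frames=[3,5,-,-]
Step 3: ref 3 → HIT, frames=[3,5,-,-]
Step 4: ref 1 → FAULT, frames=[3,5,1,-]
Step 5: ref 5 → HIT, frames=[3,5,1,-]
Step 6: ref 3 → HIT, frames=[3,5,1,-]
Step 7: ref 3 → HIT, frames=[3,5,1,-]
Step 8: ref 5 → HIT, frames=[3,5,1,-]
Step 9: ref 5 → HIT, frames=[3,5,1,-]
Step 10: ref 1 → HIT, frames=[3,5,1,-]
Step 11: ref 5 → HIT, frames=[3,5,1,-]
Total faults: 3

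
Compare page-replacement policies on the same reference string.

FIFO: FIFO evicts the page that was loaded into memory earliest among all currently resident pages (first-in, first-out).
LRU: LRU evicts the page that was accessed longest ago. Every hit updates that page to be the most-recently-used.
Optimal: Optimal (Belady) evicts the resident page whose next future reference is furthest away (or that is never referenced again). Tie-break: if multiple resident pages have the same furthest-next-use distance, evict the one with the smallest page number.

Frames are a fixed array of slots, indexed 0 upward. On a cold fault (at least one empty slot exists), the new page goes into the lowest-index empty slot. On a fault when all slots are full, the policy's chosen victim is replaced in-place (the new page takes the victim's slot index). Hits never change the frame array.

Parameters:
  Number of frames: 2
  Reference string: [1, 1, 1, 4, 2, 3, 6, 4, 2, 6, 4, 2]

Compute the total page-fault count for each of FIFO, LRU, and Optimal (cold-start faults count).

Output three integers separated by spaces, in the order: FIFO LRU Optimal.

--- FIFO ---
  step 0: ref 1 -> FAULT, frames=[1,-] (faults so far: 1)
  step 1: ref 1 -> HIT, frames=[1,-] (faults so far: 1)
  step 2: ref 1 -> HIT, frames=[1,-] (faults so far: 1)
  step 3: ref 4 -> FAULT, frames=[1,4] (faults so far: 2)
  step 4: ref 2 -> FAULT, evict 1, frames=[2,4] (faults so far: 3)
  step 5: ref 3 -> FAULT, evict 4, frames=[2,3] (faults so far: 4)
  step 6: ref 6 -> FAULT, evict 2, frames=[6,3] (faults so far: 5)
  step 7: ref 4 -> FAULT, evict 3, frames=[6,4] (faults so far: 6)
  step 8: ref 2 -> FAULT, evict 6, frames=[2,4] (faults so far: 7)
  step 9: ref 6 -> FAULT, evict 4, frames=[2,6] (faults so far: 8)
  step 10: ref 4 -> FAULT, evict 2, frames=[4,6] (faults so far: 9)
  step 11: ref 2 -> FAULT, evict 6, frames=[4,2] (faults so far: 10)
  FIFO total faults: 10
--- LRU ---
  step 0: ref 1 -> FAULT, frames=[1,-] (faults so far: 1)
  step 1: ref 1 -> HIT, frames=[1,-] (faults so far: 1)
  step 2: ref 1 -> HIT, frames=[1,-] (faults so far: 1)
  step 3: ref 4 -> FAULT, frames=[1,4] (faults so far: 2)
  step 4: ref 2 -> FAULT, evict 1, frames=[2,4] (faults so far: 3)
  step 5: ref 3 -> FAULT, evict 4, frames=[2,3] (faults so far: 4)
  step 6: ref 6 -> FAULT, evict 2, frames=[6,3] (faults so far: 5)
  step 7: ref 4 -> FAULT, evict 3, frames=[6,4] (faults so far: 6)
  step 8: ref 2 -> FAULT, evict 6, frames=[2,4] (faults so far: 7)
  step 9: ref 6 -> FAULT, evict 4, frames=[2,6] (faults so far: 8)
  step 10: ref 4 -> FAULT, evict 2, frames=[4,6] (faults so far: 9)
  step 11: ref 2 -> FAULT, evict 6, frames=[4,2] (faults so far: 10)
  LRU total faults: 10
--- Optimal ---
  step 0: ref 1 -> FAULT, frames=[1,-] (faults so far: 1)
  step 1: ref 1 -> HIT, frames=[1,-] (faults so far: 1)
  step 2: ref 1 -> HIT, frames=[1,-] (faults so far: 1)
  step 3: ref 4 -> FAULT, frames=[1,4] (faults so far: 2)
  step 4: ref 2 -> FAULT, evict 1, frames=[2,4] (faults so far: 3)
  step 5: ref 3 -> FAULT, evict 2, frames=[3,4] (faults so far: 4)
  step 6: ref 6 -> FAULT, evict 3, frames=[6,4] (faults so far: 5)
  step 7: ref 4 -> HIT, frames=[6,4] (faults so far: 5)
  step 8: ref 2 -> FAULT, evict 4, frames=[6,2] (faults so far: 6)
  step 9: ref 6 -> HIT, frames=[6,2] (faults so far: 6)
  step 10: ref 4 -> FAULT, evict 6, frames=[4,2] (faults so far: 7)
  step 11: ref 2 -> HIT, frames=[4,2] (faults so far: 7)
  Optimal total faults: 7

Answer: 10 10 7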